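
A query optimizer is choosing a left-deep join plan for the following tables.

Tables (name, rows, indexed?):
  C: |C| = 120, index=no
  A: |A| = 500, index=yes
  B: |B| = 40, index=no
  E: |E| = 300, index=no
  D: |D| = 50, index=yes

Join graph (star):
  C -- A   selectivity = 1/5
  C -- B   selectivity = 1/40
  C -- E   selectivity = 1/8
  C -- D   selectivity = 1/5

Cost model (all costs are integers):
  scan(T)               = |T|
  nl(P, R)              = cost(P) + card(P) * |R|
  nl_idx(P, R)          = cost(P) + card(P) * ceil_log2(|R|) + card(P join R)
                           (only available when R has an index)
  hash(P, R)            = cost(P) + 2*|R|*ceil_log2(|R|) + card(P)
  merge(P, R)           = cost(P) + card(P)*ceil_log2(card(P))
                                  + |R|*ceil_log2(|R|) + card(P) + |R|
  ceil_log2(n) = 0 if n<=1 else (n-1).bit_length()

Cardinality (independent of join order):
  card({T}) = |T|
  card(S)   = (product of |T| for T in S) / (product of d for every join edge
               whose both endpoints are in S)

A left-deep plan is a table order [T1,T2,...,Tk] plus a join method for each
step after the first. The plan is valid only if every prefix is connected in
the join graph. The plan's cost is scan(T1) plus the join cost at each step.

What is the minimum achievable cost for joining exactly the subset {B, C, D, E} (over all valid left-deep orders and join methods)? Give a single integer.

8040

Selinger DP over subsets of {B,C,D,E}:
  {C}: scan cost=120, card=120
  {B}: scan cost=40, card=40
  {E}: scan cost=300, card=300
  {D}: scan cost=50, card=50
  {BC}: card=120; try (B,hash)→720, (C,merge)→1280, (B,merge)→1360, (C,hash)→1760, (C,nl)→4840, (B,nl)→4920; best=720 via (B,hash)
  {CE}: card=4500; try (C,hash)→2280, (E,merge)→4080, (C,merge)→4260, (E,hash)→5640, (E,nl)→36120, (C,nl)→36300; best=2280 via (C,hash)
  {CD}: card=1200; try (D,hash)→840, (C,merge)→1360, (D,merge)→1430, (C,hash)→1780, (D,nl_idx)→2040, (C,nl)→6050 …(+1); best=840 via (D,hash)
  {BCE}: card=4500; try (E,merge)→4680, (E,hash)→6240, (B,hash)→7260, (E,nl)→36720, (B,merge)→65560, (B,nl)→182280; best=4680 via (E,merge)
  {BCD}: card=1200; try (D,hash)→1440, (D,merge)→2030, (B,hash)→2520, (D,nl_idx)→2640, (D,nl)→6720, (B,merge)→15520 …(+1); best=1440 via (D,hash)
  {CDE}: card=45000; try (D,hash)→7380, (E,hash)→7440, (E,merge)→18240, (D,merge)→65630, (D,nl_idx)→74280, (D,nl)→227280 …(+1); best=7380 via (D,hash)
  {BCDE}: card=45000; try (E,hash)→8040, (D,hash)→9780, (E,merge)→18840, (B,hash)→52860, (D,merge)→68030, (D,nl_idx)→76680 …(+4); best=8040 via (E,hash)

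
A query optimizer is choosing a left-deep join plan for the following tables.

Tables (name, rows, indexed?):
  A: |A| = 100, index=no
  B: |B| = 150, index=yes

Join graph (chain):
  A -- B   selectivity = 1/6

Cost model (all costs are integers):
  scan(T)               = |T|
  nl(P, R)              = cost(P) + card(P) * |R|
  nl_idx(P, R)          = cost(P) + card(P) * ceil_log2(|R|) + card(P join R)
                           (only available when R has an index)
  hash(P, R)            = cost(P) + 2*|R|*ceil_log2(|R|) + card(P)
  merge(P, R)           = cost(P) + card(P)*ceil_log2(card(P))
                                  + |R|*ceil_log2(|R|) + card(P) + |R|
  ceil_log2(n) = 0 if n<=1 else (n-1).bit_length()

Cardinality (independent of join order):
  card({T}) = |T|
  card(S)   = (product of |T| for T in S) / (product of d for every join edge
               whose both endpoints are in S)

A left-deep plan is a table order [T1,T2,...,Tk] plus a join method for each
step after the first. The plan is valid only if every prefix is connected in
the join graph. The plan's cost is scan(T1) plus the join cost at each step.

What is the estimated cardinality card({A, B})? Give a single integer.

Tables in S: A(100), B(150)
Edges inside S: A-B(d=6)
numerator = 100 * 150 = 15000
denominator = 6 = 6
card(S) = 15000 / 6 = 2500

2500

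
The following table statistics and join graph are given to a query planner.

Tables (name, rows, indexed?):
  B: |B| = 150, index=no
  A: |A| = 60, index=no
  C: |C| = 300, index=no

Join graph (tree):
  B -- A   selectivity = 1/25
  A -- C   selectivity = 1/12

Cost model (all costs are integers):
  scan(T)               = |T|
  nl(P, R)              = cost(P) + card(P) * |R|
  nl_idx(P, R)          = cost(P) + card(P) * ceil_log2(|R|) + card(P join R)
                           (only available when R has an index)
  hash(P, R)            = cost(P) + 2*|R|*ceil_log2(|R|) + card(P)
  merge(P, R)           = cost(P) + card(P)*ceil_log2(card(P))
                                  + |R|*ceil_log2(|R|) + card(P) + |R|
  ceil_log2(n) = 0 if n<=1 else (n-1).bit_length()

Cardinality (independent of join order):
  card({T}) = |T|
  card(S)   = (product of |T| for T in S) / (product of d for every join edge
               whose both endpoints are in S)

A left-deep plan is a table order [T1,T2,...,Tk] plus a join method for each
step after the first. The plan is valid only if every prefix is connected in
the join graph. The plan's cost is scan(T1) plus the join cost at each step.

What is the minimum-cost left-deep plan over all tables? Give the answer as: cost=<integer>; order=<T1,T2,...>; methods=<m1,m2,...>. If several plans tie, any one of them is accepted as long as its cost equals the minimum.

Selinger DP (subsets sized 1..n):
  {B}: scan cost=150, card=150
  {A}: scan cost=60, card=60
  {C}: scan cost=300, card=300
  {AB}: card=360; try (A,hash)→1020, (B,merge)→1830, (A,merge)→1920, (B,hash)→2520, (B,nl)→9060, (A,nl)→9150; best=1020 via (A,hash)
  {AC}: card=1500; try (A,hash)→1320, (C,merge)→3480, (A,merge)→3720, (C,hash)→5520, (C,nl)→18060, (A,nl)→18300; best=1320 via (A,hash)
  {ABC}: card=9000; try (B,hash)→5220, (C,hash)→6780, (C,merge)→7620, (B,merge)→20670, (C,nl)→109020, (B,nl)→226320; best=5220 via (B,hash)

cost=5220; order=C,A,B; methods=hash,hash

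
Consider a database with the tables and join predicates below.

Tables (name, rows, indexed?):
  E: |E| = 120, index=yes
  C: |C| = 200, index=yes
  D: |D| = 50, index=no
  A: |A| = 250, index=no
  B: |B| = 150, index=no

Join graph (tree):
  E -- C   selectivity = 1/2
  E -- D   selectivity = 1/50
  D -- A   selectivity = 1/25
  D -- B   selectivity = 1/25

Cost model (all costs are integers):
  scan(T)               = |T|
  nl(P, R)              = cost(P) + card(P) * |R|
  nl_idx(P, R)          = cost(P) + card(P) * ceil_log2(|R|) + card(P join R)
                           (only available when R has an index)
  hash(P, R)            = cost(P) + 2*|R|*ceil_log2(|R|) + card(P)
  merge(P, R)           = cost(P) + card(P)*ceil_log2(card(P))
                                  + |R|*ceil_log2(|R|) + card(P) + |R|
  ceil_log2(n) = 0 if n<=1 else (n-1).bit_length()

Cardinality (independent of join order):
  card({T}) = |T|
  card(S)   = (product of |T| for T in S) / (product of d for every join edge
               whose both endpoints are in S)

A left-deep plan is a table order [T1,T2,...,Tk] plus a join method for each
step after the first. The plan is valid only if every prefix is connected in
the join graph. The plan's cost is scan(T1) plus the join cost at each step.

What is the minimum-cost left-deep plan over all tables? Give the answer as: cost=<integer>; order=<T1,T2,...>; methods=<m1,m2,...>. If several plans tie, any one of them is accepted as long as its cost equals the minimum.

Selinger DP (subsets sized 1..n):
  {E}: scan cost=120, card=120
  {C}: scan cost=200, card=200
  {D}: scan cost=50, card=50
  {A}: scan cost=250, card=250
  {B}: scan cost=150, card=150
  {CE}: card=12000; try (E,hash)→2080, (C,merge)→2880, (E,merge)→2960, (C,hash)→3440, (C,nl_idx)→13080, (E,nl_idx)→13600 …(+2); best=2080 via (E,hash)
  {DE}: card=120; try (E,nl_idx)→520, (D,hash)→840, (E,merge)→1360, (D,merge)→1430, (E,hash)→1780, (E,nl)→6050 …(+1); best=520 via (E,nl_idx)
  {AD}: card=500; try (D,hash)→1100, (A,merge)→2650, (D,merge)→2850, (A,hash)→4100, (A,nl)→12550, (D,nl)→12750; best=1100 via (D,hash)
  {BD}: card=300; try (D,hash)→900, (B,merge)→1750, (D,merge)→1850, (B,hash)→2500, (B,nl)→7550, (D,nl)→7650; best=900 via (D,hash)
  {CDE}: card=12000; try (C,merge)→3280, (C,hash)→3840, (C,nl_idx)→13480, (D,hash)→14680, (C,nl)→24520, (D,merge)→182430 …(+1); best=3280 via (C,merge)
  {ADE}: card=1200; try (E,hash)→3280, (A,merge)→3730, (A,hash)→4640, (E,nl_idx)→5800, (E,merge)→7060, (A,nl)→30520 …(+1); best=3280 via (E,hash)
  {BDE}: card=720; try (B,merge)→2830, (E,hash)→2880, (B,hash)→3040, (E,nl_idx)→3720, (E,merge)→4860, (B,nl)→18520 …(+1); best=2830 via (B,merge)
  {ABD}: card=3000; try (B,hash)→4000, (A,hash)→5200, (A,merge)→6150, (B,merge)→7450, (A,nl)→75900, (B,nl)→76100; best=4000 via (B,hash)
  {ACDE}: card=120000; try (C,hash)→7680, (A,hash)→19280, (C,merge)→19480, (C,nl_idx)→132880, (A,merge)→185530, (C,nl)→243280 …(+1); best=7680 via (C,hash)
  {BCDE}: card=72000; try (C,hash)→6750, (C,merge)→12550, (B,hash)→17680, (C,nl_idx)→80590, (C,nl)→146830, (B,merge)→184630 …(+1); best=6750 via (C,hash)
  {ABDE}: card=7200; try (B,hash)→6880, (A,hash)→7550, (E,hash)→8680, (A,merge)→13000, (B,merge)→19030, (E,nl_idx)→32200 …(+4); best=6880 via (B,hash)
  {ABCDE}: card=720000; try (C,hash)→17280, (A,hash)→82750, (C,merge)→109480, (B,hash)→130080, (C,nl_idx)→784480, (A,merge)→1305000 …(+4); best=17280 via (C,hash)

cost=17280; order=A,D,E,B,C; methods=hash,hash,hash,hash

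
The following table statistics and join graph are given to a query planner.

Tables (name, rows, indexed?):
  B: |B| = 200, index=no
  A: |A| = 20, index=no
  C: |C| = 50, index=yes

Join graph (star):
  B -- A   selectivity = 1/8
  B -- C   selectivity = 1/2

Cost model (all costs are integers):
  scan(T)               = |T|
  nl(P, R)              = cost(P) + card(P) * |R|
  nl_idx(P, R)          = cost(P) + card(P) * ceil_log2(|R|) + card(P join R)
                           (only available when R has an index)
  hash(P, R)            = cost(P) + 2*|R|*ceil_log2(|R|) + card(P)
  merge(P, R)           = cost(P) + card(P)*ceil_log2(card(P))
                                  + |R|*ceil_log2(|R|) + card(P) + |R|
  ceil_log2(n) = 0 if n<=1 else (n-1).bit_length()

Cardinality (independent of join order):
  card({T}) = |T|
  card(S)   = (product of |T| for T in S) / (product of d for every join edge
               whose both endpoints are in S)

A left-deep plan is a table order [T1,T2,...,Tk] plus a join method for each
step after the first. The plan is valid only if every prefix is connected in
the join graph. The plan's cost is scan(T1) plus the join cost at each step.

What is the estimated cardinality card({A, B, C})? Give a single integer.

12500

Tables in S: A(20), B(200), C(50)
Edges inside S: B-A(d=8), B-C(d=2)
numerator = 20 * 200 * 50 = 200000
denominator = 8 * 2 = 16
card(S) = 200000 / 16 = 12500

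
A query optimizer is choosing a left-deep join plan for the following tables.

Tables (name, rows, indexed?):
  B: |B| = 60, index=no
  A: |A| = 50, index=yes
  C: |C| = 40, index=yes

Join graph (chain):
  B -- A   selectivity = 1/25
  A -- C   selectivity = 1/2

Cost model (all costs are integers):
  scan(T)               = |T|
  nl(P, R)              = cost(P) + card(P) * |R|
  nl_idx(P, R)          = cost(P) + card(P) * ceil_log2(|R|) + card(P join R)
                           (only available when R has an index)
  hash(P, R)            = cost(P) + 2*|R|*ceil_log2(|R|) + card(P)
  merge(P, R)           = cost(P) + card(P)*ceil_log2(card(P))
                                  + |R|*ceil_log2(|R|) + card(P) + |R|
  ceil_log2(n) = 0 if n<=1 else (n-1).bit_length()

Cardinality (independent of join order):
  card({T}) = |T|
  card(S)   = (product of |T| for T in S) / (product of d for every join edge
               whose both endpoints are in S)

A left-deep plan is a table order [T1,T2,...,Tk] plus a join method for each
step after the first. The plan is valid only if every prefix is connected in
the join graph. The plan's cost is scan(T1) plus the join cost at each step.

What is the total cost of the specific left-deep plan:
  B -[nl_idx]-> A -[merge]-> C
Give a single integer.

step 1: scan B: cost=60, card=60
step 2: join A via nl_idx
    card(P join A) = 60*50/(25) = 120
    cost = 60 + 60*6 + 120 = 540
step 3: join C via merge
    card(P join C) = 120*40/(2) = 2400
    cost = 540 + 120*7 + 40*6 + 120 + 40 = 1780

1780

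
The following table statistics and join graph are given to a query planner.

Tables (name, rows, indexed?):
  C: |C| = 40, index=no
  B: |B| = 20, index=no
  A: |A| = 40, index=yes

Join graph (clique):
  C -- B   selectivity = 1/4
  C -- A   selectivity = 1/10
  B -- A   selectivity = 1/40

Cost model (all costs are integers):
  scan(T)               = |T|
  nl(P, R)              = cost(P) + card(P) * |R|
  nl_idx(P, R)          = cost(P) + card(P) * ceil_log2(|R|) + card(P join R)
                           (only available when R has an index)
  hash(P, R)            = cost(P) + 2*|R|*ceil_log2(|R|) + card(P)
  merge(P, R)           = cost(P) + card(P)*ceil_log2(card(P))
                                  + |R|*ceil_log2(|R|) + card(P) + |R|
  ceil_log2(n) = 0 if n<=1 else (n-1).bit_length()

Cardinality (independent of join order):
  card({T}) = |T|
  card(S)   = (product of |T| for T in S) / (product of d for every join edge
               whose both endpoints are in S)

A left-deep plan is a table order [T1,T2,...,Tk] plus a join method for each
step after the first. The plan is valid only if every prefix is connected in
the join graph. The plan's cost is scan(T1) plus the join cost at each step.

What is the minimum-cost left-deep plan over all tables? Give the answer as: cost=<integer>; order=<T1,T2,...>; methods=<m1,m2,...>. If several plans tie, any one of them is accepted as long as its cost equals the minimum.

Selinger DP (subsets sized 1..n):
  {C}: scan cost=40, card=40
  {B}: scan cost=20, card=20
  {A}: scan cost=40, card=40
  {BC}: card=200; try (B,hash)→280, (C,merge)→420, (B,merge)→440, (C,hash)→520, (C,nl)→820, (B,nl)→840; best=280 via (B,hash)
  {AC}: card=160; try (A,nl_idx)→440, (C,hash)→560, (A,hash)→560, (C,merge)→600, (A,merge)→600, (C,nl)→1640 …(+1); best=440 via (A,nl_idx)
  {AB}: card=20; try (A,nl_idx)→160, (B,hash)→280, (A,merge)→420, (B,merge)→440, (A,hash)→520, (A,nl)→820 …(+1); best=160 via (A,nl_idx)
  {ABC}: card=20; try (C,merge)→560, (C,hash)→660, (B,hash)→800, (C,nl)→960, (A,hash)→960, (A,nl_idx)→1500 …(+4); best=560 via (C,merge)

cost=560; order=B,A,C; methods=nl_idx,merge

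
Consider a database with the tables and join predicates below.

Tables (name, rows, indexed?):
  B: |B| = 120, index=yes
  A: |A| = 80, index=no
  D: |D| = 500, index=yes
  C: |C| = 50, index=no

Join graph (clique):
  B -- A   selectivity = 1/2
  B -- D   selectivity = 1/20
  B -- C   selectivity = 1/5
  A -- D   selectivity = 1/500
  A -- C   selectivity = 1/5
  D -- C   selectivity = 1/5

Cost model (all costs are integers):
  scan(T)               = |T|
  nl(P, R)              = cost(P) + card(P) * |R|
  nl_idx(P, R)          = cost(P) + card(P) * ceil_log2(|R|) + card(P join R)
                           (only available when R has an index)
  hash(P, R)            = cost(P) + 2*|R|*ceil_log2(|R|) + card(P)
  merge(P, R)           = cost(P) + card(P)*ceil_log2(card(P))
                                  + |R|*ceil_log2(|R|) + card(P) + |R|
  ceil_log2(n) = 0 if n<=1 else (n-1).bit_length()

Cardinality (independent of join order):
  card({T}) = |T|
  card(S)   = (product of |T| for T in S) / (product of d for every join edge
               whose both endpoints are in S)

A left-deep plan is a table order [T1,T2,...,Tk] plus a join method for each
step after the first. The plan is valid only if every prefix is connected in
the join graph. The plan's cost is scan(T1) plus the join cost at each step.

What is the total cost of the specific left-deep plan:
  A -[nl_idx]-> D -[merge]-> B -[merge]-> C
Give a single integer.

step 1: scan A: cost=80, card=80
step 2: join D via nl_idx
    card(P join D) = 80*500/(500) = 80
    cost = 80 + 80*9 + 80 = 880
step 3: join B via merge
    card(P join B) = 80*120/(2*20) = 240
    cost = 880 + 80*7 + 120*7 + 80 + 120 = 2480
step 4: join C via merge
    card(P join C) = 240*50/(5*5*5) = 96
    cost = 2480 + 240*8 + 50*6 + 240 + 50 = 4990

4990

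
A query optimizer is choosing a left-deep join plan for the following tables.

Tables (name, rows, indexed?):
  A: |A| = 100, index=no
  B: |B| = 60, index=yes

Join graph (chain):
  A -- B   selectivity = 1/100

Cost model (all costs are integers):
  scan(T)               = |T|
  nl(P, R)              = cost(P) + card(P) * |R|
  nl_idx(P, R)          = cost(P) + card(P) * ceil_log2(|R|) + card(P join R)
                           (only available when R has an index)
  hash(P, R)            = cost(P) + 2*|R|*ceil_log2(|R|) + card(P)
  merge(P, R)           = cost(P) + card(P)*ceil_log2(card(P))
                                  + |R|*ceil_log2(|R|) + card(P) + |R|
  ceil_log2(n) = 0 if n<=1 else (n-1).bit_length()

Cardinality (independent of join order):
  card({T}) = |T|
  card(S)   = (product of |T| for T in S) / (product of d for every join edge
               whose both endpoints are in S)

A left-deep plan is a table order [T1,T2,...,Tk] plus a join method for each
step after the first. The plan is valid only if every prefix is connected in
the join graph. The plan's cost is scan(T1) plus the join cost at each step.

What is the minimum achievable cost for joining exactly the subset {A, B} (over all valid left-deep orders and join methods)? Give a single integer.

760

Selinger DP over subsets of {A,B}:
  {A}: scan cost=100, card=100
  {B}: scan cost=60, card=60
  {AB}: card=60; try (B,nl_idx)→760, (B,hash)→920, (A,merge)→1280, (B,merge)→1320, (A,hash)→1520, (A,nl)→6060 …(+1); best=760 via (B,nl_idx)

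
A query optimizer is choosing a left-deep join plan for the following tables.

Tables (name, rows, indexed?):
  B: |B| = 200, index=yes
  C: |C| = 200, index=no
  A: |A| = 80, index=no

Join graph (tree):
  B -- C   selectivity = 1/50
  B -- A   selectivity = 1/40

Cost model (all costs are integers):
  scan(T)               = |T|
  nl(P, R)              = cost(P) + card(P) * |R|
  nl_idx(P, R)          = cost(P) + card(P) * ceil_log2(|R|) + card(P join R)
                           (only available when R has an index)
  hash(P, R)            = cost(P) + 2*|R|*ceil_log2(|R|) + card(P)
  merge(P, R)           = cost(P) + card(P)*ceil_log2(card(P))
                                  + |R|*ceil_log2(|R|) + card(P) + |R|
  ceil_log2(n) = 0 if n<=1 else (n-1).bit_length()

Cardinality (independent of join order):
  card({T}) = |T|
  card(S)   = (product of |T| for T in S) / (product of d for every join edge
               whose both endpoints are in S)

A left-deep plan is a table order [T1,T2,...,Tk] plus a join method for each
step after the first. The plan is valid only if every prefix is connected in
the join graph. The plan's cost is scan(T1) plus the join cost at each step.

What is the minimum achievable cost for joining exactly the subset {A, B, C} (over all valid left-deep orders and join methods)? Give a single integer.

Selinger DP over subsets of {A,B,C}:
  {B}: scan cost=200, card=200
  {C}: scan cost=200, card=200
  {A}: scan cost=80, card=80
  {BC}: card=800; try (B,nl_idx)→2600, (C,hash)→3600, (B,hash)→3600, (C,merge)→3800, (B,merge)→3800, (C,nl)→40200 …(+1); best=2600 via (B,nl_idx)
  {AB}: card=400; try (B,nl_idx)→1120, (A,hash)→1520, (B,merge)→2520, (A,merge)→2640, (B,hash)→3360, (B,nl)→16080 …(+1); best=1120 via (B,nl_idx)
  {ABC}: card=1600; try (A,hash)→4520, (C,hash)→4720, (C,merge)→6920, (A,merge)→12040, (A,nl)→66600, (C,nl)→81120; best=4520 via (A,hash)

4520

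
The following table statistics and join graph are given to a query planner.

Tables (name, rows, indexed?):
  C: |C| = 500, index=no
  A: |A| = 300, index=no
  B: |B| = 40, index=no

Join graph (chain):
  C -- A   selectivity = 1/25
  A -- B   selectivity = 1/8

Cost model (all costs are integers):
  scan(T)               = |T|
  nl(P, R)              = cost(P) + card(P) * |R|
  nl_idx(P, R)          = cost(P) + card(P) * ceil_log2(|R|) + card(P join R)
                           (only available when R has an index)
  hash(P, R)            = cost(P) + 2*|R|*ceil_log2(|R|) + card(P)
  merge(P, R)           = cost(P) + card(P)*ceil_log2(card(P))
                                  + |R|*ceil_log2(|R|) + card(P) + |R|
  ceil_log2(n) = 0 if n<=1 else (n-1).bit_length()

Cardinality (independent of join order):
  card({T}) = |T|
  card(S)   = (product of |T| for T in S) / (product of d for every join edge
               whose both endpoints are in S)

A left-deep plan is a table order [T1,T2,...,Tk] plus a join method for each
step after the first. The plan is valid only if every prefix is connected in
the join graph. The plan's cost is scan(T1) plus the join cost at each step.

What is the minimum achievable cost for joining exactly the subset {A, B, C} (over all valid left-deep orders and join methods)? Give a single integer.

Selinger DP over subsets of {A,B,C}:
  {C}: scan cost=500, card=500
  {A}: scan cost=300, card=300
  {B}: scan cost=40, card=40
  {AC}: card=6000; try (A,hash)→6400, (C,merge)→8300, (A,merge)→8500, (C,hash)→9600, (C,nl)→150300, (A,nl)→150500; best=6400 via (A,hash)
  {AB}: card=1500; try (B,hash)→1080, (A,merge)→3320, (B,merge)→3580, (A,hash)→5480, (A,nl)→12040, (B,nl)→12300; best=1080 via (B,hash)
  {ABC}: card=30000; try (C,hash)→11580, (B,hash)→12880, (C,merge)→24080, (B,merge)→90680, (B,nl)→246400, (C,nl)→751080; best=11580 via (C,hash)

11580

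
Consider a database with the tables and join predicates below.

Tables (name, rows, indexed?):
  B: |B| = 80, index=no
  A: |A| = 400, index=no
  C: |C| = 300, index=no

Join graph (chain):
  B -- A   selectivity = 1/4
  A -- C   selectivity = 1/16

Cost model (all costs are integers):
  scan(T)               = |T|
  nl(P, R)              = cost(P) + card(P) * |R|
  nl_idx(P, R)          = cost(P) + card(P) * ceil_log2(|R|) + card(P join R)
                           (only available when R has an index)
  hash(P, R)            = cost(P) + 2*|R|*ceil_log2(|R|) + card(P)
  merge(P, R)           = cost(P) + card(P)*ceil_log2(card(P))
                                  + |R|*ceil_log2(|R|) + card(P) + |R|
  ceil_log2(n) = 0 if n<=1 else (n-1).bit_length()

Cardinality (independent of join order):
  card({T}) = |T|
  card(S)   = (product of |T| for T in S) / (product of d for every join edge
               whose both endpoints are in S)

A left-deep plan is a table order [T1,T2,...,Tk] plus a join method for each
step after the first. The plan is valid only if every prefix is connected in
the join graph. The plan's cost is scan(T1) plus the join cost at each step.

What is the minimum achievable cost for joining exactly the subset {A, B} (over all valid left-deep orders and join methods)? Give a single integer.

Selinger DP over subsets of {A,B}:
  {B}: scan cost=80, card=80
  {A}: scan cost=400, card=400
  {AB}: card=8000; try (B,hash)→1920, (A,merge)→4720, (B,merge)→5040, (A,hash)→7360, (A,nl)→32080, (B,nl)→32400; best=1920 via (B,hash)

1920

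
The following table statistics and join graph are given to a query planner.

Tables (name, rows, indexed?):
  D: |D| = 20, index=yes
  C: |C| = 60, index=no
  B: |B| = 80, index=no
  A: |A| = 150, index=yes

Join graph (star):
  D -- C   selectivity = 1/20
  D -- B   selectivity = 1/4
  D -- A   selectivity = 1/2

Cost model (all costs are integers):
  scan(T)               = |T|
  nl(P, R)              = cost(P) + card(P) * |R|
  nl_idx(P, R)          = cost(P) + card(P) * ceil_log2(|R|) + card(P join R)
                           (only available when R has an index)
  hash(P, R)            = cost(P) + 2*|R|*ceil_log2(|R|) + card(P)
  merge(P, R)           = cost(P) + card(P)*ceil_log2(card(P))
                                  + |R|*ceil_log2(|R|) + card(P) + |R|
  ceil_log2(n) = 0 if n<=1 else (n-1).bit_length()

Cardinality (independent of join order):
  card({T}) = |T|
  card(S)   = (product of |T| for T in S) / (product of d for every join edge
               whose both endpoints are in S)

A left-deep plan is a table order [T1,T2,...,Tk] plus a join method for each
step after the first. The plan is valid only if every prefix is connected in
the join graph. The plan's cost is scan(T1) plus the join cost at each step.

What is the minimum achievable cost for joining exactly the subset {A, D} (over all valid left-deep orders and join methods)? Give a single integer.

Selinger DP over subsets of {A,D}:
  {D}: scan cost=20, card=20
  {A}: scan cost=150, card=150
  {AD}: card=1500; try (D,hash)→500, (A,merge)→1490, (D,merge)→1620, (A,nl_idx)→1680, (D,nl_idx)→2400, (A,hash)→2440 …(+2); best=500 via (D,hash)

500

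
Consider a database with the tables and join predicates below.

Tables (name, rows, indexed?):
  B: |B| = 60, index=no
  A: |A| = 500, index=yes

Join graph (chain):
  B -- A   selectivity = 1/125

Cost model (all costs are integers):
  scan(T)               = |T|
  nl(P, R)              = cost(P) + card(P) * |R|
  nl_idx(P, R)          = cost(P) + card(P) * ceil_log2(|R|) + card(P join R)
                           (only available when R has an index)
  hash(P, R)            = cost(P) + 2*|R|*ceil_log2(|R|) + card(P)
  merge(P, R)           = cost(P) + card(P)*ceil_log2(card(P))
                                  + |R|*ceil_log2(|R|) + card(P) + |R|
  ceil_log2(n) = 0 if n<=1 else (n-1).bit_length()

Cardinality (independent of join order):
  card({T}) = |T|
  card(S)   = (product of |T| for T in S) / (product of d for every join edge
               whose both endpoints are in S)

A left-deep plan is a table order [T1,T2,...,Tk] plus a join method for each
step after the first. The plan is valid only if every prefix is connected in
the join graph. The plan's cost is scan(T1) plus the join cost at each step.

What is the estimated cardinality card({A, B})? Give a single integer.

240

Tables in S: A(500), B(60)
Edges inside S: B-A(d=125)
numerator = 500 * 60 = 30000
denominator = 125 = 125
card(S) = 30000 / 125 = 240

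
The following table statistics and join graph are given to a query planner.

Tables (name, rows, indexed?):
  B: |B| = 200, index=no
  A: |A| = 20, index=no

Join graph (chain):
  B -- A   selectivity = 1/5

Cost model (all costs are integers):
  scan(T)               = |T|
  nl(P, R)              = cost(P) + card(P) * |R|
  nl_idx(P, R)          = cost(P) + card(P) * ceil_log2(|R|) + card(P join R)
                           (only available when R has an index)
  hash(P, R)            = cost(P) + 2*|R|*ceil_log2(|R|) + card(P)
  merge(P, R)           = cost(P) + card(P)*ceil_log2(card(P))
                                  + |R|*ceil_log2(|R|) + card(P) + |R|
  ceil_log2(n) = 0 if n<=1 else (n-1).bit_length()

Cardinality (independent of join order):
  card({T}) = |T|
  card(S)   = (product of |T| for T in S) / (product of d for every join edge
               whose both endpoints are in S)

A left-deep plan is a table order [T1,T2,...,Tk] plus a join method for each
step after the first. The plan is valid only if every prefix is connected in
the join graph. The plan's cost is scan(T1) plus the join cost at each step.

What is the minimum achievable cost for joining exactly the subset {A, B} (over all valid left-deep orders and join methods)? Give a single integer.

Selinger DP over subsets of {A,B}:
  {B}: scan cost=200, card=200
  {A}: scan cost=20, card=20
  {AB}: card=800; try (A,hash)→600, (B,merge)→1940, (A,merge)→2120, (B,hash)→3240, (B,nl)→4020, (A,nl)→4200; best=600 via (A,hash)

600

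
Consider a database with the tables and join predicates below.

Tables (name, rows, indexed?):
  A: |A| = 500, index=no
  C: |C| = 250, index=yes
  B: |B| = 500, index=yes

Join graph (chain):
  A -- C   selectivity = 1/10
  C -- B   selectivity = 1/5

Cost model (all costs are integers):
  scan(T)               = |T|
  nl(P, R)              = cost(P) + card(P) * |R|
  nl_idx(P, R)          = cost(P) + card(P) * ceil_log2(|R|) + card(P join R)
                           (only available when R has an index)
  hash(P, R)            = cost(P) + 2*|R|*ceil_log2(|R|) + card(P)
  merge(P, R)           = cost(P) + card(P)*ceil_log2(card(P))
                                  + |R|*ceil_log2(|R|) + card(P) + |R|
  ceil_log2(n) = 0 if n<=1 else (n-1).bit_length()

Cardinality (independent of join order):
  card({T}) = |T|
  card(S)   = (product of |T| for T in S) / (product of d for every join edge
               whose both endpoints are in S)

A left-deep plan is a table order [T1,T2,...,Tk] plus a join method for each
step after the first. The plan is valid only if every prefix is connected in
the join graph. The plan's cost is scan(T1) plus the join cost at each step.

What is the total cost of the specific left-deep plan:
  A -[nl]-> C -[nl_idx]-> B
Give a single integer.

1488000

step 1: scan A: cost=500, card=500
step 2: join C via nl
    card(P join C) = 500*250/(10) = 12500
    cost = 500 + 500*250 = 125500
step 3: join B via nl_idx
    card(P join B) = 12500*500/(5) = 1250000
    cost = 125500 + 12500*9 + 1250000 = 1488000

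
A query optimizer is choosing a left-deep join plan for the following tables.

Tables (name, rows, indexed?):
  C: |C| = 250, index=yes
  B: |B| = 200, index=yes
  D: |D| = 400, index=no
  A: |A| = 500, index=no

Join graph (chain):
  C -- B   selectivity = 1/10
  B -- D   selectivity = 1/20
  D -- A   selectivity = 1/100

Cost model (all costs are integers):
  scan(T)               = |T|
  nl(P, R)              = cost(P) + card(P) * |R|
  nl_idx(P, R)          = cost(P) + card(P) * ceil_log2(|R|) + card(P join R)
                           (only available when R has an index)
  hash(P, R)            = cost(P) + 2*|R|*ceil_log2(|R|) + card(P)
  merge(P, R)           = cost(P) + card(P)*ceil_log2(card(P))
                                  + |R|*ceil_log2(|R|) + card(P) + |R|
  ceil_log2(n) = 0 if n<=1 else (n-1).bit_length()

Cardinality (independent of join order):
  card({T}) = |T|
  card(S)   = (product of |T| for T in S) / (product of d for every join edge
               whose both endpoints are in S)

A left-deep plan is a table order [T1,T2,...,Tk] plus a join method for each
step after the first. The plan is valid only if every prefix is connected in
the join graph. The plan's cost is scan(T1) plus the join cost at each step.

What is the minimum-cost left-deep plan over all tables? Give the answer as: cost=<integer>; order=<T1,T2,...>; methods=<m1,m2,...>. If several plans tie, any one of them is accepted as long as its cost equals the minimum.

Selinger DP (subsets sized 1..n):
  {C}: scan cost=250, card=250
  {B}: scan cost=200, card=200
  {D}: scan cost=400, card=400
  {A}: scan cost=500, card=500
  {BC}: card=5000; try (B,hash)→3700, (C,merge)→4250, (B,merge)→4300, (C,hash)→4400, (C,nl_idx)→6800, (B,nl_idx)→7250 …(+2); best=3700 via (B,hash)
  {BD}: card=4000; try (B,hash)→4000, (D,merge)→6000, (B,merge)→6200, (D,hash)→7600, (B,nl_idx)→7600, (D,nl)→80200 …(+1); best=4000 via (B,hash)
  {AD}: card=2000; try (D,hash)→8200, (A,merge)→9400, (D,merge)→9500, (A,hash)→9800, (A,nl)→200400, (D,nl)→200500; best=8200 via (D,hash)
  {BCD}: card=100000; try (C,hash)→12000, (D,hash)→15900, (C,merge)→58250, (D,merge)→77700, (C,nl_idx)→136000, (C,nl)→1004000 …(+1); best=12000 via (C,hash)
  {ABD}: card=20000; try (B,hash)→13400, (A,hash)→17000, (B,merge)→34000, (B,nl_idx)→44200, (A,merge)→61000, (B,nl)→408200 …(+1); best=13400 via (B,hash)
  {ABCD}: card=500000; try (C,hash)→37400, (A,hash)→121000, (C,merge)→335650, (C,nl_idx)→673400, (A,merge)→1817000, (C,nl)→5013400 …(+1); best=37400 via (C,hash)

cost=37400; order=A,D,B,C; methods=hash,hash,hash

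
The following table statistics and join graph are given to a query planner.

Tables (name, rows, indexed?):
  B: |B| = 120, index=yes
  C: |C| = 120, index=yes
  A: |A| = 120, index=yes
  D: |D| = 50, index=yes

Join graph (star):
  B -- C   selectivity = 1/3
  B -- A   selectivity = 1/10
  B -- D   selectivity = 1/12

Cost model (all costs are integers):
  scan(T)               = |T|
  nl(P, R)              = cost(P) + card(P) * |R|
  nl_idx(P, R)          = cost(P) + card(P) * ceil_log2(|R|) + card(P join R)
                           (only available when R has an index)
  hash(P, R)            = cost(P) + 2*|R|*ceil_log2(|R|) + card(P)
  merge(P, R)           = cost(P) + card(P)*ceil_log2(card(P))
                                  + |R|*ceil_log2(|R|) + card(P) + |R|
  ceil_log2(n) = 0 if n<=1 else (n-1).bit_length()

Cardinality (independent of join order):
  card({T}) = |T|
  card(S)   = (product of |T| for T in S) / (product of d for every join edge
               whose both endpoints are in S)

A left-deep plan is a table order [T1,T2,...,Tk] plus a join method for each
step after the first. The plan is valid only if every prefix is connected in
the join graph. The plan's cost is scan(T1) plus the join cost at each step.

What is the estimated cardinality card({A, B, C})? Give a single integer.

Tables in S: A(120), B(120), C(120)
Edges inside S: B-C(d=3), B-A(d=10)
numerator = 120 * 120 * 120 = 1728000
denominator = 3 * 10 = 30
card(S) = 1728000 / 30 = 57600

57600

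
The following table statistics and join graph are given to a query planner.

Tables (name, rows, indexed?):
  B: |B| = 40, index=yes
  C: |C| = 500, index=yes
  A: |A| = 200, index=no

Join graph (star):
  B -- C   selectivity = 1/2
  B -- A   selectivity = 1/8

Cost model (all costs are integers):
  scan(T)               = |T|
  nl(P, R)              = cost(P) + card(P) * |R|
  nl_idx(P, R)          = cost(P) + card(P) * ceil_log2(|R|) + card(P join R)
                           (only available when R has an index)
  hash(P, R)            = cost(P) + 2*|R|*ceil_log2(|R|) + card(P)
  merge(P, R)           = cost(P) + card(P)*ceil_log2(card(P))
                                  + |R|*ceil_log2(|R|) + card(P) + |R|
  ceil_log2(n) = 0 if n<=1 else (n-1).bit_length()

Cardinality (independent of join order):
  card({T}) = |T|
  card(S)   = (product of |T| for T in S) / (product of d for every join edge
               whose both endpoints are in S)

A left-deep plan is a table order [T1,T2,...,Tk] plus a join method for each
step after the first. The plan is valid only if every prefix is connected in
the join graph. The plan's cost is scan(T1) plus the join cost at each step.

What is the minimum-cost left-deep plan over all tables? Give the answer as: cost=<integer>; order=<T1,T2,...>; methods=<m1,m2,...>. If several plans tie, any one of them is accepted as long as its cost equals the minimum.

cost=10880; order=A,B,C; methods=hash,hash

Selinger DP (subsets sized 1..n):
  {B}: scan cost=40, card=40
  {C}: scan cost=500, card=500
  {A}: scan cost=200, card=200
  {BC}: card=10000; try (B,hash)→1480, (C,merge)→5320, (B,merge)→5780, (C,hash)→9080, (C,nl_idx)→10400, (B,nl_idx)→13500 …(+2); best=1480 via (B,hash)
  {AB}: card=1000; try (B,hash)→880, (A,merge)→2120, (B,merge)→2280, (B,nl_idx)→2400, (A,hash)→3280, (A,nl)→8040 …(+1); best=880 via (B,hash)
  {ABC}: card=250000; try (C,hash)→10880, (A,hash)→14680, (C,merge)→16880, (A,merge)→153280, (C,nl_idx)→259880, (C,nl)→500880 …(+1); best=10880 via (C,hash)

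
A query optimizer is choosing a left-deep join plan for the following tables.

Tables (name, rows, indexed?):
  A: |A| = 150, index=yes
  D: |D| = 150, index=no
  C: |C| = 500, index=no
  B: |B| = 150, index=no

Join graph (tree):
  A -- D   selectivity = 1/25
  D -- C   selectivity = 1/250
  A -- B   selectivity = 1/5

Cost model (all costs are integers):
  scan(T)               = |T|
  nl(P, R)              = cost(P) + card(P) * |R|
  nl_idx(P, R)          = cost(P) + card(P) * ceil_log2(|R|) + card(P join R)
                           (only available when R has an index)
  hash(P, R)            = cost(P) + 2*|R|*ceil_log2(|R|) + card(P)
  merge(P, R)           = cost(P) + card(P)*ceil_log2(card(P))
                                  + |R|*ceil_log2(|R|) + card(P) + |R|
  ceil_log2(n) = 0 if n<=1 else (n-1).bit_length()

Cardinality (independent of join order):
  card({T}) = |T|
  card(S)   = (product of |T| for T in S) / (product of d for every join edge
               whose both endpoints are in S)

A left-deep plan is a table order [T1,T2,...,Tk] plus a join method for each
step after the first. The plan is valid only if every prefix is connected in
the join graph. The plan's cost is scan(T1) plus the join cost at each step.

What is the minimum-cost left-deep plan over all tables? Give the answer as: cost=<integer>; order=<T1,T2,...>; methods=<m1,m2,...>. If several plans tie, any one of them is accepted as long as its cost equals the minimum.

cost=10300; order=C,D,A,B; methods=hash,hash,hash

Selinger DP (subsets sized 1..n):
  {A}: scan cost=150, card=150
  {D}: scan cost=150, card=150
  {C}: scan cost=500, card=500
  {B}: scan cost=150, card=150
  {AD}: card=900; try (A,nl_idx)→2250, (D,hash)→2700, (A,hash)→2700, (D,merge)→2850, (A,merge)→2850, (D,nl)→22650 …(+1); best=2250 via (A,nl_idx)
  {AB}: card=4500; try (B,hash)→2700, (A,hash)→2700, (B,merge)→2850, (A,merge)→2850, (A,nl_idx)→5850, (B,nl)→22650 …(+1); best=2700 via (B,hash)
  {CD}: card=300; try (D,hash)→3400, (C,merge)→6500, (D,merge)→6850, (C,hash)→9300, (C,nl)→75150, (D,nl)→75500; best=3400 via (D,hash)
  {ACD}: card=1800; try (A,hash)→6100, (A,nl_idx)→7600, (A,merge)→7750, (C,hash)→12150, (C,merge)→17150, (A,nl)→48400 …(+1); best=6100 via (A,hash)
  {ABD}: card=27000; try (B,hash)→5550, (D,hash)→9600, (B,merge)→13500, (D,merge)→67050, (B,nl)→137250, (D,nl)→677700; best=5550 via (B,hash)
  {ABCD}: card=54000; try (B,hash)→10300, (B,merge)→29050, (C,hash)→41550, (B,nl)→276100, (C,merge)→442550, (C,nl)→13505550; best=10300 via (B,hash)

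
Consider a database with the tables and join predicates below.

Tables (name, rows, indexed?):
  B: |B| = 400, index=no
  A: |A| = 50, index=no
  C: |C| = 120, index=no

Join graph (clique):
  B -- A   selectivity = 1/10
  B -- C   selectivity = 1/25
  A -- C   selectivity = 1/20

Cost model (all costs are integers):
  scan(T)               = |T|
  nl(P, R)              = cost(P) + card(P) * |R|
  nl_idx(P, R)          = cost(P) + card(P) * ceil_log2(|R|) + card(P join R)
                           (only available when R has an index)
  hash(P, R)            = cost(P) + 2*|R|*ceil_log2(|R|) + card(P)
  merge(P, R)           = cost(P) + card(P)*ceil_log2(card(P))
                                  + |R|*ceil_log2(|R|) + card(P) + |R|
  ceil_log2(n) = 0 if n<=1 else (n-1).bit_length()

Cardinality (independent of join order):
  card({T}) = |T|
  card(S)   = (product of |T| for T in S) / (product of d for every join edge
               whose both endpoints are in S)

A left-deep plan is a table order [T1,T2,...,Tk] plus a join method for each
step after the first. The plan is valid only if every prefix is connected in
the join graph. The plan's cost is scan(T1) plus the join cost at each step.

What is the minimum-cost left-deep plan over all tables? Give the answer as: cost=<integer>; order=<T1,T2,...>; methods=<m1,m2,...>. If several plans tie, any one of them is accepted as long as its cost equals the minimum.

Selinger DP (subsets sized 1..n):
  {B}: scan cost=400, card=400
  {A}: scan cost=50, card=50
  {C}: scan cost=120, card=120
  {AB}: card=2000; try (A,hash)→1400, (B,merge)→4400, (A,merge)→4750, (B,hash)→7300, (B,nl)→20050, (A,nl)→20400; best=1400 via (A,hash)
  {BC}: card=1920; try (C,hash)→2480, (B,merge)→5080, (C,merge)→5360, (B,hash)→7440, (B,nl)→48120, (C,nl)→48400; best=2480 via (C,hash)
  {AC}: card=300; try (A,hash)→840, (C,merge)→1360, (A,merge)→1430, (C,hash)→1780, (C,nl)→6050, (A,nl)→6120; best=840 via (A,hash)
  {ABC}: card=480; try (A,hash)→5000, (C,hash)→5080, (B,merge)→7840, (B,hash)→8340, (A,merge)→25870, (C,merge)→26360 …(+3); best=5000 via (A,hash)

cost=5000; order=B,C,A; methods=hash,hash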